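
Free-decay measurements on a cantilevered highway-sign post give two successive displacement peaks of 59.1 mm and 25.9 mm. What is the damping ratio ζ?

Logarithmic decrement δ = (1/n)·ln(x₀/x_n) = (1/1)·ln(59.1/25.9) = (1/1)·ln(2.282) = 0.8250.
ζ = δ/√(4π² + δ²) = 0.8250/√(39.48 + 0.681) = 0.8250/6.337 = 0.1302.

0.130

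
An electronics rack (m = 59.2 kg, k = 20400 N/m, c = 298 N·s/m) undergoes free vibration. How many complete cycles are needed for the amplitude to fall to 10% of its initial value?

ζ = c/(2√(km)) = 298/(2√(20400 × 59.2)) = 298/2198 = 0.1356.
Logarithmic decrement δ = 2πζ/√(1 − ζ²) = 2π × 0.1356/√(1 − 0.0184) = 0.8598.
x_n/x₀ = e^(−nδ) ≤ 0.1; take ln: n ≥ ln(1/0.1)/δ = 2.303/0.8598 = 2.678.
So 3 complete cycles are required.

3 cycles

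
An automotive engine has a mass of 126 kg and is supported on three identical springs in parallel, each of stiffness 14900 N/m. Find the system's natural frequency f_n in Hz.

3.00 Hz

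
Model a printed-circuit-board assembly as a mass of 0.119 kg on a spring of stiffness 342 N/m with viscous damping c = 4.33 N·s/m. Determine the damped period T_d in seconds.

ω_n = √(k/m) = √(342.0/0.119) = 53.61 rad/s.
Critical damping c_c = 2√(k·m) = 2√(342.0 × 0.119) = 12.76 N·s/m, so ζ = c/c_c = 4.33/12.76 = 0.3394.
ω_d = ω_n√(1 − ζ²) = 53.61 × √(1 − 0.115) = 50.43 rad/s.
T_d = 2π/ω_d = 0.1246 s.

0.125 s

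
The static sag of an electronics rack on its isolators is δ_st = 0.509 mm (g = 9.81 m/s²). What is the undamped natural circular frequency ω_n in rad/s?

ω_n = √(g/δ_st) = √(9.81/0.000509) = √19270 = 138.8 rad/s.

139 rad/s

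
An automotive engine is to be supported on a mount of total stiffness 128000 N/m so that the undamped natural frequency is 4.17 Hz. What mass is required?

186 kg

ω_n = 2πf_n = 2π × 4.17 = 26.20 rad/s.
m = k/ω_n² = 128000/26.20² = 128000/686.5 = 186.5 kg.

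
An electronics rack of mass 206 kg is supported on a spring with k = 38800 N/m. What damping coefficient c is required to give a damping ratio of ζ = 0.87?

4920 N·s/m

c_c = 2√(k·m) = 2√(38800 × 206) = 5654 N·s/m.
c = ζ·c_c = 0.87 × 5654 = 4919 N·s/m.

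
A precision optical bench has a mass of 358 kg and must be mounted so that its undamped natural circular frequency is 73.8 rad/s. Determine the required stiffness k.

k = m·ω_n² = 358 × 73.80² = 358 × 5446 = 1950000 N/m.

1950000 N/m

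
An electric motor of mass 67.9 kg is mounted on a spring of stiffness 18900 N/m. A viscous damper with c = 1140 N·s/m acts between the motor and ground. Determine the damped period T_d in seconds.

0.436 s

ω_n = √(k/m) = √(18900/67.9) = 16.68 rad/s.
Critical damping c_c = 2√(k·m) = 2√(18900 × 67.9) = 2266 N·s/m, so ζ = c/c_c = 1140/2266 = 0.5032.
ω_d = ω_n√(1 − ζ²) = 16.68 × √(1 − 0.253) = 14.42 rad/s.
T_d = 2π/ω_d = 0.4358 s.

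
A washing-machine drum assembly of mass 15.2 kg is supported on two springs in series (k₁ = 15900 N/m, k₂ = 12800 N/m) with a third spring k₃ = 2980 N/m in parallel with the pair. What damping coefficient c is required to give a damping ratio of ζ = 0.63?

Series pair: k_s = k₁k₂/(k₁+k₂) = (15900)(12800)/(15900 + 12800) = 7091 N/m. In parallel with k₃: k_eq = 7091 + 2980 = 10070 N/m.
c_c = 2√(k_eq·m) = 2√(10070 × 15.2) = 782.5 N·s/m.
c = ζ·c_c = 0.63 × 782.5 = 493.0 N·s/m.

493 N·s/m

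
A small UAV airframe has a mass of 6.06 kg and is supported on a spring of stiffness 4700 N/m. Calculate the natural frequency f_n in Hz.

ω_n = √(k/m) = √(4700/6.06) = √775.6 = 27.85 rad/s.
f_n = ω_n/(2π) = 27.85/6.283 = 4.432 Hz.

4.43 Hz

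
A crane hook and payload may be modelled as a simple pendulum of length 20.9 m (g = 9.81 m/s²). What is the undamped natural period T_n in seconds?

9.17 s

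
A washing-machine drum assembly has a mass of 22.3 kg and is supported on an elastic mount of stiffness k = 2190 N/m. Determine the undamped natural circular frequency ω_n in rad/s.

ω_n = √(k/m) = √(2190/22.3) = √98.21 = 9.910 rad/s.

9.91 rad/s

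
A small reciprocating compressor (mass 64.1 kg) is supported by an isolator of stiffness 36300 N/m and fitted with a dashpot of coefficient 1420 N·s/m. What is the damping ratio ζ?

0.465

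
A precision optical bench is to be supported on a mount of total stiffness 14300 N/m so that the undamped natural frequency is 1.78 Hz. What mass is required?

114 kg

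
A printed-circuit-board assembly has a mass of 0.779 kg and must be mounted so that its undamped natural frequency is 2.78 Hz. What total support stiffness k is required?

ω_n = 2πf_n = 2π × 2.78 = 17.47 rad/s.
k = m·ω_n² = 0.779 × 17.47² = 0.779 × 305.1 = 237.7 N/m.

238 N/m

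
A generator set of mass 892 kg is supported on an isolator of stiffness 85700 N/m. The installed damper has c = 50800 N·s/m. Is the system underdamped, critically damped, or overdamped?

c_c = 2√(k·m) = 17490 N·s/m; ζ = c/c_c = 50800/17490 = 2.91.
Since ζ > 1 the system is overdamped.

overdamped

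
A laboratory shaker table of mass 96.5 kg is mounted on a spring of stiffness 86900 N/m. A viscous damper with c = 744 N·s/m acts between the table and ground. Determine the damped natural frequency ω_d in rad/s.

29.8 rad/s

ω_n = √(k/m) = √(86900/96.5) = 30.01 rad/s.
Critical damping c_c = 2√(k·m) = 2√(86900 × 96.5) = 5792 N·s/m, so ζ = c/c_c = 744/5792 = 0.1285.
ω_d = ω_n√(1 − ζ²) = 30.01 × √(1 − 0.0165) = 29.76 rad/s.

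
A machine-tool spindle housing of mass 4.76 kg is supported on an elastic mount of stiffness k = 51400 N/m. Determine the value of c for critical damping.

c_c = 2√(k·m) = 2√(51400 × 4.76) = 2 × 494.6 = 989.3 N·s/m.

989 N·s/m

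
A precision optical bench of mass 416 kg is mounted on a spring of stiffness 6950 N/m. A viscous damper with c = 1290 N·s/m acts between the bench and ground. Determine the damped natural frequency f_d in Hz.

ω_n = √(k/m) = √(6950/416) = 4.087 rad/s.
Critical damping c_c = 2√(k·m) = 2√(6950 × 416) = 3401 N·s/m, so ζ = c/c_c = 1290/3401 = 0.3793.
ω_d = ω_n√(1 − ζ²) = 4.087 × √(1 − 0.144) = 3.782 rad/s.
f_d = ω_d/(2π) = 0.6019 Hz.

0.602 Hz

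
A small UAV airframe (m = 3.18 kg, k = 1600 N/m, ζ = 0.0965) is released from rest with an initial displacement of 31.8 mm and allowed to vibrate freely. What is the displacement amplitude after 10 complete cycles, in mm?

0.0719 mm

Logarithmic decrement δ = 2πζ/√(1 − ζ²) = 2π × 0.09650/√(1 − 0.00931) = 0.6092.
After n cycles, x_n/x₀ = e^(−nδ), so x_10 = 31.8 × e^(−10 × 0.6092) = 31.8 × 0.002262 = 0.07192 mm.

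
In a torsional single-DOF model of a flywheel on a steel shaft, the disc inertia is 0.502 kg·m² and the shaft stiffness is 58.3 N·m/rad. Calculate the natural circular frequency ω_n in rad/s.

10.8 rad/s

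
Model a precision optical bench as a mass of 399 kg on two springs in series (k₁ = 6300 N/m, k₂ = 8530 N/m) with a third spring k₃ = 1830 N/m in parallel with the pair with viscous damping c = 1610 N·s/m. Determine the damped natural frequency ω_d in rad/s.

Series pair: k_s = k₁k₂/(k₁+k₂) = (6300)(8530)/(6300 + 8530) = 3624 N/m. In parallel with k₃: k_eq = 3624 + 1830 = 5454 N/m.
ω_n = √(k_eq/m) = √(5454/399) = 3.697 rad/s.
Critical damping c_c = 2√(k_eq·m) = 2√(5454 × 399) = 2950 N·s/m, so ζ = c/c_c = 1610/2950 = 0.5457.
ω_d = ω_n√(1 − ζ²) = 3.697 × √(1 − 0.298) = 3.098 rad/s.

3.10 rad/s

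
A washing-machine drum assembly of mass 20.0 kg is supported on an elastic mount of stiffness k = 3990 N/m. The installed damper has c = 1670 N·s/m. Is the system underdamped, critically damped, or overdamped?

c_c = 2√(k·m) = 565.0 N·s/m; ζ = c/c_c = 1670/565.0 = 2.96.
Since ζ > 1 the system is overdamped.

overdamped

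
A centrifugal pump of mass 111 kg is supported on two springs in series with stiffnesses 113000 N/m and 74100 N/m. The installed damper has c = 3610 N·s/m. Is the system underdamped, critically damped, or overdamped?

underdamped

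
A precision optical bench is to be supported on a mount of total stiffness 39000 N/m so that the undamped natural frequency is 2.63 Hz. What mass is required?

143 kg

ω_n = 2πf_n = 2π × 2.63 = 16.52 rad/s.
m = k/ω_n² = 39000/16.52² = 39000/273.1 = 142.8 kg.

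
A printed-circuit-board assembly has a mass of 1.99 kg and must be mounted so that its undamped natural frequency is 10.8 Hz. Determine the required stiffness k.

ω_n = 2πf_n = 2π × 10.8 = 67.86 rad/s.
k = m·ω_n² = 1.99 × 67.86² = 1.99 × 4605 = 9163 N/m.

9160 N/m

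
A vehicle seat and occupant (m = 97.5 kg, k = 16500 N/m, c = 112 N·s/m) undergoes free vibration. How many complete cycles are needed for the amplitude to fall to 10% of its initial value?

ζ = c/(2√(km)) = 112/(2√(16500 × 97.5)) = 112/2537 = 0.04415.
Logarithmic decrement δ = 2πζ/√(1 − ζ²) = 2π × 0.04415/√(1 − 0.00195) = 0.2777.
x_n/x₀ = e^(−nδ) ≤ 0.1; take ln: n ≥ ln(1/0.1)/δ = 2.303/0.2777 = 8.292.
So 9 complete cycles are required.

9 cycles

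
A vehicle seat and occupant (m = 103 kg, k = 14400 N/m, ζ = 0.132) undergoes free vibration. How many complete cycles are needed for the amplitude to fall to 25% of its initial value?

2 cycles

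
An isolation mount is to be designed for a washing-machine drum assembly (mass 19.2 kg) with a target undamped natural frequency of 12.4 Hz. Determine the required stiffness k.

117000 N/m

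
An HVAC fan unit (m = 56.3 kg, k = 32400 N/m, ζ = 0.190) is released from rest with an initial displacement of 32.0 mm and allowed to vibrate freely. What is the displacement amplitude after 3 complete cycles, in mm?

0.833 mm

Logarithmic decrement δ = 2πζ/√(1 − ζ²) = 2π × 0.1900/√(1 − 0.0361) = 1.216.
After n cycles, x_n/x₀ = e^(−nδ), so x_3 = 32.0 × e^(−3 × 1.216) = 32.0 × 0.02605 = 0.8335 mm.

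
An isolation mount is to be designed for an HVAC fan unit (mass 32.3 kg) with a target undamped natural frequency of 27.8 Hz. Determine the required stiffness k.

985000 N/m

ω_n = 2πf_n = 2π × 27.8 = 174.7 rad/s.
k = m·ω_n² = 32.3 × 174.7² = 32.3 × 30510 = 985500 N/m.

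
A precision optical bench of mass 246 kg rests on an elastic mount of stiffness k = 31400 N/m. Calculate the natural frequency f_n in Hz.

1.80 Hz

ω_n = √(k/m) = √(31400/246) = √127.6 = 11.30 rad/s.
f_n = ω_n/(2π) = 11.30/6.283 = 1.798 Hz.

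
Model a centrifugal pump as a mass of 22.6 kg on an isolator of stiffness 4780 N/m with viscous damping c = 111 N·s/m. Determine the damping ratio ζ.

0.169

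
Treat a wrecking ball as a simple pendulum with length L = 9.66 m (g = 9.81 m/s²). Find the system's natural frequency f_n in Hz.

0.160 Hz

For a simple pendulum ω_n = √(g/L) = √(9.81/9.66) = √1.016 = 1.008 rad/s.
f_n = ω_n/(2π) = 1.008/6.283 = 0.1604 Hz.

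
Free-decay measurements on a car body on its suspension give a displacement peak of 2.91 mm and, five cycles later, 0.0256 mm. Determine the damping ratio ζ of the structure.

0.149

Logarithmic decrement δ = (1/n)·ln(x₀/x_n) = (1/5)·ln(2.91/0.0256) = (1/5)·ln(113.7) = 0.9467.
ζ = δ/√(4π² + δ²) = 0.9467/√(39.48 + 0.896) = 0.9467/6.354 = 0.1490.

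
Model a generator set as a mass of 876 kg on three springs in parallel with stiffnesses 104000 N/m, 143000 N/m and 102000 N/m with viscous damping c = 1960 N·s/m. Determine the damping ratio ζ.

0.0560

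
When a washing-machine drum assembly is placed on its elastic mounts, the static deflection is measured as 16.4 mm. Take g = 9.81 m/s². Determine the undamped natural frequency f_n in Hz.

ω_n = √(g/δ_st) = √(9.81/0.0164) = √598.2 = 24.46 rad/s.
f_n = ω_n/(2π) = 24.46/6.283 = 3.893 Hz.

3.89 Hz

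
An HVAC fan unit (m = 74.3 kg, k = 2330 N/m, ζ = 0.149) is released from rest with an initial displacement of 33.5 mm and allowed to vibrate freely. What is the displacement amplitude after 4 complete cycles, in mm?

0.759 mm

Logarithmic decrement δ = 2πζ/√(1 − ζ²) = 2π × 0.1490/√(1 − 0.0222) = 0.9468.
After n cycles, x_n/x₀ = e^(−nδ), so x_4 = 33.5 × e^(−4 × 0.9468) = 33.5 × 0.02266 = 0.7592 mm.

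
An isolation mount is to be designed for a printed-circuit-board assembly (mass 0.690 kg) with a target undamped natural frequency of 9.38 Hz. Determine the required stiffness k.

ω_n = 2πf_n = 2π × 9.38 = 58.94 rad/s.
k = m·ω_n² = 0.690 × 58.94² = 0.690 × 3473 = 2397 N/m.

2400 N/m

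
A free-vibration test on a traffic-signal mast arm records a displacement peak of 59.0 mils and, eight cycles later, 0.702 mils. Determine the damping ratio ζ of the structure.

Logarithmic decrement δ = (1/n)·ln(x₀/x_n) = (1/8)·ln(59.0/0.702) = (1/8)·ln(84.05) = 0.5539.
ζ = δ/√(4π² + δ²) = 0.5539/√(39.48 + 0.307) = 0.5539/6.308 = 0.08782.

0.0878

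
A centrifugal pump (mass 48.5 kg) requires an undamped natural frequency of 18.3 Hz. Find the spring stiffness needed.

641000 N/m

ω_n = 2πf_n = 2π × 18.3 = 115.0 rad/s.
k = m·ω_n² = 48.5 × 115.0² = 48.5 × 13220 = 641200 N/m.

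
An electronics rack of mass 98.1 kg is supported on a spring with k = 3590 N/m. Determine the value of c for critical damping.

c_c = 2√(k·m) = 2√(3590 × 98.1) = 2 × 593.4 = 1187 N·s/m.

1190 N·s/m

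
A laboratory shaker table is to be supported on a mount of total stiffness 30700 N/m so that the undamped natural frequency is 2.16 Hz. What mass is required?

167 kg

ω_n = 2πf_n = 2π × 2.16 = 13.57 rad/s.
m = k/ω_n² = 30700/13.57² = 30700/184.2 = 166.7 kg.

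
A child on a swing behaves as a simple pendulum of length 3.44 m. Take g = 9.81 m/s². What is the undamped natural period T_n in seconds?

3.72 s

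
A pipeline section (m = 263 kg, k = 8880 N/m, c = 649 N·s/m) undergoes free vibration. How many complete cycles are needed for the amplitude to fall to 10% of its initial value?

2 cycles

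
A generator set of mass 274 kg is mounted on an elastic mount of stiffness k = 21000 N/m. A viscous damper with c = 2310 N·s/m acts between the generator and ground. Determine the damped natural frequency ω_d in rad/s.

ω_n = √(k/m) = √(21000/274) = 8.755 rad/s.
Critical damping c_c = 2√(k·m) = 2√(21000 × 274) = 4797 N·s/m, so ζ = c/c_c = 2310/4797 = 0.4815.
ω_d = ω_n√(1 − ζ²) = 8.755 × √(1 − 0.232) = 7.673 rad/s.

7.67 rad/s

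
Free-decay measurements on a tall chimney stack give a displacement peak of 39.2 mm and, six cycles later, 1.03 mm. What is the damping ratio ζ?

Logarithmic decrement δ = (1/n)·ln(x₀/x_n) = (1/6)·ln(39.2/1.03) = (1/6)·ln(38.06) = 0.6065.
ζ = δ/√(4π² + δ²) = 0.6065/√(39.48 + 0.368) = 0.6065/6.312 = 0.09608.

0.0961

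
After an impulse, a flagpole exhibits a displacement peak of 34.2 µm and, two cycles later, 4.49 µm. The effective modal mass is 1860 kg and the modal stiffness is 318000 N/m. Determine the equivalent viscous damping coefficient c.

7760 N·s/m

Logarithmic decrement δ = (1/n)·ln(x₀/x_n) = (1/2)·ln(34.2/4.49) = (1/2)·ln(7.617) = 1.015.
ζ = δ/√(4π² + δ²) = 1.015/√(39.48 + 1.03) = 1.015/6.365 = 0.1595.
c = ζ · 2√(km) = 0.1595 × 2√(318000 × 1860) = 0.1595 × 48640 = 7758 N·s/m.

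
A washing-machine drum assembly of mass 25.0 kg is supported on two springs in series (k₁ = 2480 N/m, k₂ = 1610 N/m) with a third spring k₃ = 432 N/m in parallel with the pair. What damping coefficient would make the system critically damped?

375 N·s/m

Series pair: k_s = k₁k₂/(k₁+k₂) = (2480)(1610)/(2480 + 1610) = 976.2 N/m. In parallel with k₃: k_eq = 976.2 + 432 = 1408 N/m.
c_c = 2√(k_eq·m) = 2√(1408 × 25.0) = 2 × 187.6 = 375.3 N·s/m.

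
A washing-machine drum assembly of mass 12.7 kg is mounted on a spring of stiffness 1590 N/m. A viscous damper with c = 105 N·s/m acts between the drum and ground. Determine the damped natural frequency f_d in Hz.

1.65 Hz

ω_n = √(k/m) = √(1590/12.7) = 11.19 rad/s.
Critical damping c_c = 2√(k·m) = 2√(1590 × 12.7) = 284.2 N·s/m, so ζ = c/c_c = 105/284.2 = 0.3695.
ω_d = ω_n√(1 − ζ²) = 11.19 × √(1 − 0.136) = 10.40 rad/s.
f_d = ω_d/(2π) = 1.655 Hz.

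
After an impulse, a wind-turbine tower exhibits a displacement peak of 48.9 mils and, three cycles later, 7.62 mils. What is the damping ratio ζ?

0.0981

Logarithmic decrement δ = (1/n)·ln(x₀/x_n) = (1/3)·ln(48.9/7.62) = (1/3)·ln(6.417) = 0.6197.
ζ = δ/√(4π² + δ²) = 0.6197/√(39.48 + 0.384) = 0.6197/6.314 = 0.09815.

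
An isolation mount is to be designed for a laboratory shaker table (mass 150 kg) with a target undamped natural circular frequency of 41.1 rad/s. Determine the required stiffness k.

253000 N/m

k = m·ω_n² = 150 × 41.10² = 150 × 1689 = 253400 N/m.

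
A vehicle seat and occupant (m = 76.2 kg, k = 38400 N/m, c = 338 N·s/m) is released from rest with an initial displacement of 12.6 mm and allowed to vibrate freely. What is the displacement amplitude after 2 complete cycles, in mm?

3.62 mm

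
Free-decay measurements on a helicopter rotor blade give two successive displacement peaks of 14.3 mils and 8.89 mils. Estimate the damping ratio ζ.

Logarithmic decrement δ = (1/n)·ln(x₀/x_n) = (1/1)·ln(14.3/8.89) = (1/1)·ln(1.609) = 0.4753.
ζ = δ/√(4π² + δ²) = 0.4753/√(39.48 + 0.226) = 0.4753/6.301 = 0.07544.

0.0754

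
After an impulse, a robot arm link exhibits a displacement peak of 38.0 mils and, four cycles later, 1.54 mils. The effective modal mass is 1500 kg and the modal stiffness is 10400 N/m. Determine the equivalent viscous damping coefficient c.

Logarithmic decrement δ = (1/n)·ln(x₀/x_n) = (1/4)·ln(38.0/1.54) = (1/4)·ln(24.68) = 0.8015.
ζ = δ/√(4π² + δ²) = 0.8015/√(39.48 + 0.642) = 0.8015/6.334 = 0.1265.
c = ζ · 2√(km) = 0.1265 × 2√(10400 × 1500) = 0.1265 × 7899 = 999.5 N·s/m.

1000 N·s/m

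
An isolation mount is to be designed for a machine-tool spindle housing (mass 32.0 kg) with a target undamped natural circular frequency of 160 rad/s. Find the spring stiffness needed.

819000 N/m

k = m·ω_n² = 32.0 × 160.0² = 32.0 × 25600 = 819200 N/m.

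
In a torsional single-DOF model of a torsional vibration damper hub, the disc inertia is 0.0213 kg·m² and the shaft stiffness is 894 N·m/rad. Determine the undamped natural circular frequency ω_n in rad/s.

205 rad/s

ω_n = √(k_t/J) = √(894/0.0213) = √41970 = 204.9 rad/s.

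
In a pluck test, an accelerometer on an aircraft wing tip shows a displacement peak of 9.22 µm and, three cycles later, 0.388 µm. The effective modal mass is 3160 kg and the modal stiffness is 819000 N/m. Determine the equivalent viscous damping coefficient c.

16900 N·s/m

Logarithmic decrement δ = (1/n)·ln(x₀/x_n) = (1/3)·ln(9.22/0.388) = (1/3)·ln(23.76) = 1.056.
ζ = δ/√(4π² + δ²) = 1.056/√(39.48 + 1.12) = 1.056/6.371 = 0.1657.
c = ζ · 2√(km) = 0.1657 × 2√(819000 × 3160) = 0.1657 × 101700 = 16860 N·s/m.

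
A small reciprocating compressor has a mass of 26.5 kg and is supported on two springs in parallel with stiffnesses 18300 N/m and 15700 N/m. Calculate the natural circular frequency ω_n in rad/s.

35.8 rad/s

Parallel springs add: k_eq = 18300 + 15700 = 34000 N/m.
ω_n = √(k_eq/m) = √(34000/26.5) = √1283 = 35.82 rad/s.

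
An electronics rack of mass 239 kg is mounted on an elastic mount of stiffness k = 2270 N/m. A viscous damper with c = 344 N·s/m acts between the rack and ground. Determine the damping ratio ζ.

0.234

ω_n = √(k/m) = √(2270/239) = 3.082 rad/s.
Critical damping c_c = 2√(k·m) = 2√(2270 × 239) = 1473 N·s/m, so ζ = c/c_c = 344/1473 = 0.2335.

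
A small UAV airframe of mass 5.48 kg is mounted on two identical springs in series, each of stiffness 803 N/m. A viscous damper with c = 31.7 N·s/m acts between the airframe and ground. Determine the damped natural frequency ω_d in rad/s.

Series springs: 1/k_eq = 2/803, so k_eq = 803/2 = 401.5 N/m.
ω_n = √(k_eq/m) = √(401.5/5.48) = 8.560 rad/s.
Critical damping c_c = 2√(k_eq·m) = 2√(401.5 × 5.48) = 93.81 N·s/m, so ζ = c/c_c = 31.7/93.81 = 0.3379.
ω_d = ω_n√(1 − ζ²) = 8.560 × √(1 − 0.114) = 8.056 rad/s.

8.06 rad/s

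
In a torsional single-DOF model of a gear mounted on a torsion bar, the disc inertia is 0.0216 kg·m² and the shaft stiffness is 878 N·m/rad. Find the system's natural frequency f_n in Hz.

32.1 Hz

ω_n = √(k_t/J) = √(878/0.0216) = √40650 = 201.6 rad/s.
f_n = ω_n/(2π) = 201.6/6.283 = 32.09 Hz.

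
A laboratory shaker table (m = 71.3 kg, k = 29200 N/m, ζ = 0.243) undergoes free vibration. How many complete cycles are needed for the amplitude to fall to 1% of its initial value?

3 cycles

Logarithmic decrement δ = 2πζ/√(1 − ζ²) = 2π × 0.2430/√(1 − 0.0590) = 1.574.
x_n/x₀ = e^(−nδ) ≤ 0.01; take ln: n ≥ ln(1/0.01)/δ = 4.605/1.574 = 2.926.
So 3 complete cycles are required.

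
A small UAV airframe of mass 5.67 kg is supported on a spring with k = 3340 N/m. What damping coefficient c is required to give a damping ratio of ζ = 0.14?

38.5 N·s/m

c_c = 2√(k·m) = 2√(3340 × 5.67) = 275.2 N·s/m.
c = ζ·c_c = 0.14 × 275.2 = 38.53 N·s/m.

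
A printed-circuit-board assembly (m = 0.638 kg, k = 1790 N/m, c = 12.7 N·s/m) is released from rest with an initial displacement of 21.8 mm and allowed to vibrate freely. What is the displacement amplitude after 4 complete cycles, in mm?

0.178 mm

ζ = c/(2√(km)) = 12.7/(2√(1790 × 0.638)) = 12.7/67.59 = 0.1879.
Logarithmic decrement δ = 2πζ/√(1 − ζ²) = 2π × 0.1879/√(1 − 0.0353) = 1.202.
After n cycles, x_n/x₀ = e^(−nδ), so x_4 = 21.8 × e^(−4 × 1.202) = 21.8 × 0.008163 = 0.1779 mm.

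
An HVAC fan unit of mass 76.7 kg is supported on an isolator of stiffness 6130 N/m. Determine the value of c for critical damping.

1370 N·s/m

c_c = 2√(k·m) = 2√(6130 × 76.7) = 2 × 685.7 = 1371 N·s/m.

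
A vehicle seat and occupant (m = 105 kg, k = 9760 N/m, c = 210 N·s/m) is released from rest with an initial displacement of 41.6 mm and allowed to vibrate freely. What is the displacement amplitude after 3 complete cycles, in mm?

5.83 mm

ζ = c/(2√(km)) = 210/(2√(9760 × 105)) = 210/2025 = 0.1037.
Logarithmic decrement δ = 2πζ/√(1 − ζ²) = 2π × 0.1037/√(1 − 0.0108) = 0.6552.
After n cycles, x_n/x₀ = e^(−nδ), so x_3 = 41.6 × e^(−3 × 0.6552) = 41.6 × 0.1401 = 5.826 mm.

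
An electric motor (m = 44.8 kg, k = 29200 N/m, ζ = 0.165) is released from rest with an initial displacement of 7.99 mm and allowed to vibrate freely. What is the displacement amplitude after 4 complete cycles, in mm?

Logarithmic decrement δ = 2πζ/√(1 − ζ²) = 2π × 0.1650/√(1 − 0.0272) = 1.051.
After n cycles, x_n/x₀ = e^(−nδ), so x_4 = 7.99 × e^(−4 × 1.051) = 7.99 × 0.01493 = 0.1193 mm.

0.119 mm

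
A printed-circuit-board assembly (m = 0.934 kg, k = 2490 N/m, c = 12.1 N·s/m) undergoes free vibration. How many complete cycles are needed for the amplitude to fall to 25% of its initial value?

ζ = c/(2√(km)) = 12.1/(2√(2490 × 0.934)) = 12.1/96.45 = 0.1255.
Logarithmic decrement δ = 2πζ/√(1 − ζ²) = 2π × 0.1255/√(1 − 0.0157) = 0.7945.
x_n/x₀ = e^(−nδ) ≤ 0.25; take ln: n ≥ ln(1/0.25)/δ = 1.386/0.7945 = 1.745.
So 2 complete cycles are required.

2 cycles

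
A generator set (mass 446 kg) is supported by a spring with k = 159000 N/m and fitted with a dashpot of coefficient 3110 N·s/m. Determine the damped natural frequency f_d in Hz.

ω_n = √(k/m) = √(159000/446) = 18.88 rad/s.
Critical damping c_c = 2√(k·m) = 2√(159000 × 446) = 16840 N·s/m, so ζ = c/c_c = 3110/16840 = 0.1847.
ω_d = ω_n√(1 − ζ²) = 18.88 × √(1 − 0.0341) = 18.56 rad/s.
f_d = ω_d/(2π) = 2.953 Hz.

2.95 Hz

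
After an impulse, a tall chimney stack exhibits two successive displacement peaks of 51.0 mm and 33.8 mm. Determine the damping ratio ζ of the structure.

0.0653

Logarithmic decrement δ = (1/n)·ln(x₀/x_n) = (1/1)·ln(51.0/33.8) = (1/1)·ln(1.509) = 0.4114.
ζ = δ/√(4π² + δ²) = 0.4114/√(39.48 + 0.169) = 0.4114/6.297 = 0.06533.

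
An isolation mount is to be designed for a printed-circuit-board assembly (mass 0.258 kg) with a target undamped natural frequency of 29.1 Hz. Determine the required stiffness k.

8630 N/m

ω_n = 2πf_n = 2π × 29.1 = 182.8 rad/s.
k = m·ω_n² = 0.258 × 182.8² = 0.258 × 33430 = 8625 N/m.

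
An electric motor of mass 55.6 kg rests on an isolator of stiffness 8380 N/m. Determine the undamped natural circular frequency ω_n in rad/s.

12.3 rad/s

ω_n = √(k/m) = √(8380/55.6) = √150.7 = 12.28 rad/s.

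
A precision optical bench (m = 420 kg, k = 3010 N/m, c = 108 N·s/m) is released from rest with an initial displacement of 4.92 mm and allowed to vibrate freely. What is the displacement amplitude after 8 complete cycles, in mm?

0.439 mm

ζ = c/(2√(km)) = 108/(2√(3010 × 420)) = 108/2249 = 0.04803.
Logarithmic decrement δ = 2πζ/√(1 − ζ²) = 2π × 0.04803/√(1 − 0.00231) = 0.3021.
After n cycles, x_n/x₀ = e^(−nδ), so x_8 = 4.92 × e^(−8 × 0.3021) = 4.92 × 0.08920 = 0.4389 mm.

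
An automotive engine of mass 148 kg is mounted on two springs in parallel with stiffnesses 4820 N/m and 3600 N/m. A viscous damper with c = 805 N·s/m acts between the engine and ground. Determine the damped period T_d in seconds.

0.893 s

Parallel springs add: k_eq = 4820 + 3600 = 8420 N/m.
ω_n = √(k_eq/m) = √(8420/148) = 7.543 rad/s.
Critical damping c_c = 2√(k_eq·m) = 2√(8420 × 148) = 2233 N·s/m, so ζ = c/c_c = 805/2233 = 0.3606.
ω_d = ω_n√(1 − ζ²) = 7.543 × √(1 − 0.130) = 7.035 rad/s.
T_d = 2π/ω_d = 0.8931 s.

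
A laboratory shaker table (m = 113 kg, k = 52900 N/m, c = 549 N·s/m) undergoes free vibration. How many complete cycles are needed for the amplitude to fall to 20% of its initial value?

3 cycles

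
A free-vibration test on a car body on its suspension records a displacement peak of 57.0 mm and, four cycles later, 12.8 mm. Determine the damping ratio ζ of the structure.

Logarithmic decrement δ = (1/n)·ln(x₀/x_n) = (1/4)·ln(57.0/12.8) = (1/4)·ln(4.453) = 0.3734.
ζ = δ/√(4π² + δ²) = 0.3734/√(39.48 + 0.139) = 0.3734/6.294 = 0.05932.

0.0593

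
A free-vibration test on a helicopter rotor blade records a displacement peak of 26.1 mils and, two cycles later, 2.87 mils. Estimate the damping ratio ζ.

Logarithmic decrement δ = (1/n)·ln(x₀/x_n) = (1/2)·ln(26.1/2.87) = (1/2)·ln(9.094) = 1.104.
ζ = δ/√(4π² + δ²) = 1.104/√(39.48 + 1.22) = 1.104/6.379 = 0.1730.

0.173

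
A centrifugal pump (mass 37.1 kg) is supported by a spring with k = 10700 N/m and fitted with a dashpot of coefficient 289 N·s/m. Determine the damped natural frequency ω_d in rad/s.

ω_n = √(k/m) = √(10700/37.1) = 16.98 rad/s.
Critical damping c_c = 2√(k·m) = 2√(10700 × 37.1) = 1260 N·s/m, so ζ = c/c_c = 289/1260 = 0.2293.
ω_d = ω_n√(1 − ζ²) = 16.98 × √(1 − 0.0526) = 16.53 rad/s.

16.5 rad/s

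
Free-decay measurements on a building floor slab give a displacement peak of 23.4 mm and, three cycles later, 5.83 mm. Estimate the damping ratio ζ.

0.0735

Logarithmic decrement δ = (1/n)·ln(x₀/x_n) = (1/3)·ln(23.4/5.83) = (1/3)·ln(4.014) = 0.4632.
ζ = δ/√(4π² + δ²) = 0.4632/√(39.48 + 0.215) = 0.4632/6.300 = 0.07353.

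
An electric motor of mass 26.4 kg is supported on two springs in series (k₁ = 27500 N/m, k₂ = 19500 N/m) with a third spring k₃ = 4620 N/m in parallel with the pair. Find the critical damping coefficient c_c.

1300 N·s/m

Series pair: k_s = k₁k₂/(k₁+k₂) = (27500)(19500)/(27500 + 19500) = 11410 N/m. In parallel with k₃: k_eq = 11410 + 4620 = 16030 N/m.
c_c = 2√(k_eq·m) = 2√(16030 × 26.4) = 2 × 650.5 = 1301 N·s/m.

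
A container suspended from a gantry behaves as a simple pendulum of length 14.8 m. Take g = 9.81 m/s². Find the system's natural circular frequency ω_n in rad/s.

For a simple pendulum ω_n = √(g/L) = √(9.81/14.8) = √0.6628 = 0.8141 rad/s.

0.814 rad/s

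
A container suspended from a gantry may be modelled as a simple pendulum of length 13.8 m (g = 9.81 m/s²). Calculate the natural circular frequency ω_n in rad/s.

0.843 rad/s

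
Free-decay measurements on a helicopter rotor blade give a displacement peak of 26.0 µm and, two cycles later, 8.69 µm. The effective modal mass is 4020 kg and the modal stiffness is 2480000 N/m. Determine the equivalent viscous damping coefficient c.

Logarithmic decrement δ = (1/n)·ln(x₀/x_n) = (1/2)·ln(26.0/8.69) = (1/2)·ln(2.992) = 0.5480.
ζ = δ/√(4π² + δ²) = 0.5480/√(39.48 + 0.300) = 0.5480/6.307 = 0.08688.
c = ζ · 2√(km) = 0.08688 × 2√(2480000 × 4020) = 0.08688 × 199700 = 17350 N·s/m.

17300 N·s/m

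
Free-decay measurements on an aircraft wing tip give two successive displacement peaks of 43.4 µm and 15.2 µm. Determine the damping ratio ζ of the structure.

0.165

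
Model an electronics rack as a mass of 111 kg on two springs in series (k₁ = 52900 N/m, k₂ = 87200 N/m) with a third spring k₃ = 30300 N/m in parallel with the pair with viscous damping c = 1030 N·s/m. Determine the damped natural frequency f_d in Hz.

Series pair: k_s = k₁k₂/(k₁+k₂) = (52900)(87200)/(52900 + 87200) = 32930 N/m. In parallel with k₃: k_eq = 32930 + 30300 = 63230 N/m.
ω_n = √(k_eq/m) = √(63230/111) = 23.87 rad/s.
Critical damping c_c = 2√(k_eq·m) = 2√(63230 × 111) = 5298 N·s/m, so ζ = c/c_c = 1030/5298 = 0.1944.
ω_d = ω_n√(1 − ζ²) = 23.87 × √(1 − 0.0378) = 23.41 rad/s.
f_d = ω_d/(2π) = 3.726 Hz.

3.73 Hz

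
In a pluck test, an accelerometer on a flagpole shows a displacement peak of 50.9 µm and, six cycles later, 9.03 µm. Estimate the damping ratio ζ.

0.0458

Logarithmic decrement δ = (1/n)·ln(x₀/x_n) = (1/6)·ln(50.9/9.03) = (1/6)·ln(5.637) = 0.2882.
ζ = δ/√(4π² + δ²) = 0.2882/√(39.48 + 0.0831) = 0.2882/6.290 = 0.04582.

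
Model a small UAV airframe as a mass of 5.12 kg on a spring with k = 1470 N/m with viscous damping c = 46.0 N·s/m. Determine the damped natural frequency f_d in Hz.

ω_n = √(k/m) = √(1470/5.12) = 16.94 rad/s.
Critical damping c_c = 2√(k·m) = 2√(1470 × 5.12) = 173.5 N·s/m, so ζ = c/c_c = 46.0/173.5 = 0.2651.
ω_d = ω_n√(1 − ζ²) = 16.94 × √(1 − 0.0703) = 16.34 rad/s.
f_d = ω_d/(2π) = 2.600 Hz.

2.60 Hz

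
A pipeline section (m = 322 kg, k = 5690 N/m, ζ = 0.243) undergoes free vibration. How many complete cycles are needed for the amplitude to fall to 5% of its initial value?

2 cycles

Logarithmic decrement δ = 2πζ/√(1 − ζ²) = 2π × 0.2430/√(1 − 0.0590) = 1.574.
x_n/x₀ = e^(−nδ) ≤ 0.05; take ln: n ≥ ln(1/0.05)/δ = 2.996/1.574 = 1.903.
So 2 complete cycles are required.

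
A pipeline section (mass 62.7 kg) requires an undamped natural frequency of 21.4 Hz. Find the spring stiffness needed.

ω_n = 2πf_n = 2π × 21.4 = 134.5 rad/s.
k = m·ω_n² = 62.7 × 134.5² = 62.7 × 18080 = 1134000 N/m.

1130000 N/m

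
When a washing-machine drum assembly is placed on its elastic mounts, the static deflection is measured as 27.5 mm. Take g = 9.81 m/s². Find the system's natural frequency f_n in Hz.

ω_n = √(g/δ_st) = √(9.81/0.0275) = √356.7 = 18.89 rad/s.
f_n = ω_n/(2π) = 18.89/6.283 = 3.006 Hz.

3.01 Hz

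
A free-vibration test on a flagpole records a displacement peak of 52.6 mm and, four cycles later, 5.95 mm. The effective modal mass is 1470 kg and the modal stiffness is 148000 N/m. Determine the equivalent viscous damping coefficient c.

Logarithmic decrement δ = (1/n)·ln(x₀/x_n) = (1/4)·ln(52.6/5.95) = (1/4)·ln(8.840) = 0.5448.
ζ = δ/√(4π² + δ²) = 0.5448/√(39.48 + 0.297) = 0.5448/6.307 = 0.08639.
c = ζ · 2√(km) = 0.08639 × 2√(148000 × 1470) = 0.08639 × 29500 = 2548 N·s/m.

2550 N·s/m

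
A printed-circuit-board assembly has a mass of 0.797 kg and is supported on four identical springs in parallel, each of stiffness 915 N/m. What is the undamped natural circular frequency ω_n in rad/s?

67.8 rad/s

Parallel springs add: k_eq = 4 × 915 = 3660 N/m.
ω_n = √(k_eq/m) = √(3660/0.797) = √4592 = 67.77 rad/s.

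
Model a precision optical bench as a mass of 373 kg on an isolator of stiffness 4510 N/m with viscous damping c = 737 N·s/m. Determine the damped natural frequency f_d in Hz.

0.531 Hz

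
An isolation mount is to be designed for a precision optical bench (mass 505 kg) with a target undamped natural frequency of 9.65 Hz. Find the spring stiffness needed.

1860000 N/m

ω_n = 2πf_n = 2π × 9.65 = 60.63 rad/s.
k = m·ω_n² = 505 × 60.63² = 505 × 3676 = 1857000 N/m.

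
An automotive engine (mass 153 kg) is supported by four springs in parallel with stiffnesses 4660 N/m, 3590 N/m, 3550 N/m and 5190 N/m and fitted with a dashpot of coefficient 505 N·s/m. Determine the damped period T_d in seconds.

Parallel springs add: k_eq = 4660 + 3590 + 3550 + 5190 = 16990 N/m.
ω_n = √(k_eq/m) = √(16990/153) = 10.54 rad/s.
Critical damping c_c = 2√(k_eq·m) = 2√(16990 × 153) = 3225 N·s/m, so ζ = c/c_c = 505/3225 = 0.1566.
ω_d = ω_n√(1 − ζ²) = 10.54 × √(1 − 0.0245) = 10.41 rad/s.
T_d = 2π/ω_d = 0.6037 s.

0.604 s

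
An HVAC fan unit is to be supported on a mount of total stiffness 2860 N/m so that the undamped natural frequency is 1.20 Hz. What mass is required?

ω_n = 2πf_n = 2π × 1.20 = 7.540 rad/s.
m = k/ω_n² = 2860/7.540² = 2860/56.85 = 50.31 kg.

50.3 kg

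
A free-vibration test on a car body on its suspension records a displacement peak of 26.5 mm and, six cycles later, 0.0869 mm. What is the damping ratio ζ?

0.150

Logarithmic decrement δ = (1/n)·ln(x₀/x_n) = (1/6)·ln(26.5/0.0869) = (1/6)·ln(304.9) = 0.9534.
ζ = δ/√(4π² + δ²) = 0.9534/√(39.48 + 0.909) = 0.9534/6.355 = 0.1500.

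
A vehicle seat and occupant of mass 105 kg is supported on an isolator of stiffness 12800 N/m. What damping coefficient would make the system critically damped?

2320 N·s/m

c_c = 2√(k·m) = 2√(12800 × 105) = 2 × 1159 = 2319 N·s/m.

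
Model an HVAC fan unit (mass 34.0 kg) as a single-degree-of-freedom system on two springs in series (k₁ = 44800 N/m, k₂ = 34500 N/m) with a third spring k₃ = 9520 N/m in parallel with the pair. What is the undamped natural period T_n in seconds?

0.215 s

Series pair: k_s = k₁k₂/(k₁+k₂) = (44800)(34500)/(44800 + 34500) = 19490 N/m. In parallel with k₃: k_eq = 19490 + 9520 = 29010 N/m.
ω_n = √(k_eq/m) = √(29010/34.0) = √853.3 = 29.21 rad/s.
T_n = 2π/ω_n = 6.283/29.21 = 0.2151 s.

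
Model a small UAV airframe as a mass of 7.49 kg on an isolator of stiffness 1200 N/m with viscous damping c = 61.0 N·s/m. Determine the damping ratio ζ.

0.322

ω_n = √(k/m) = √(1200/7.49) = 12.66 rad/s.
Critical damping c_c = 2√(k·m) = 2√(1200 × 7.49) = 189.6 N·s/m, so ζ = c/c_c = 61.0/189.6 = 0.3217.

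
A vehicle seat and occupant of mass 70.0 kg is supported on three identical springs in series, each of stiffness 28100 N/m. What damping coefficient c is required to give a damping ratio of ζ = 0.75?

Series springs: 1/k_eq = 3/28100, so k_eq = 28100/3 = 9367 N/m.
c_c = 2√(k_eq·m) = 2√(9367 × 70.0) = 1619 N·s/m.
c = ζ·c_c = 0.75 × 1619 = 1215 N·s/m.

1210 N·s/m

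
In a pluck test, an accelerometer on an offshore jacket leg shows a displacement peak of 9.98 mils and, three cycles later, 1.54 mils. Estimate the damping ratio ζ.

Logarithmic decrement δ = (1/n)·ln(x₀/x_n) = (1/3)·ln(9.98/1.54) = (1/3)·ln(6.481) = 0.6229.
ζ = δ/√(4π² + δ²) = 0.6229/√(39.48 + 0.388) = 0.6229/6.314 = 0.09866.

0.0987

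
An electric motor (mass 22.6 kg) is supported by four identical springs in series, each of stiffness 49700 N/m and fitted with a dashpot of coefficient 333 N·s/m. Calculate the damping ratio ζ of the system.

Series springs: 1/k_eq = 4/49700, so k_eq = 49700/4 = 12420 N/m.
ω_n = √(k_eq/m) = √(12420/22.6) = 23.45 rad/s.
Critical damping c_c = 2√(k_eq·m) = 2√(12420 × 22.6) = 1060 N·s/m, so ζ = c/c_c = 333/1060 = 0.3142.

0.314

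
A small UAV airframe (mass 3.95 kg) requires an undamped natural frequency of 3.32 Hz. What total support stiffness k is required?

1720 N/m

ω_n = 2πf_n = 2π × 3.32 = 20.86 rad/s.
k = m·ω_n² = 3.95 × 20.86² = 3.95 × 435.1 = 1719 N/m.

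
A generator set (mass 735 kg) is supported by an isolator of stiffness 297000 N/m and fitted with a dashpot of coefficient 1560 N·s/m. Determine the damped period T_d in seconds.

0.313 s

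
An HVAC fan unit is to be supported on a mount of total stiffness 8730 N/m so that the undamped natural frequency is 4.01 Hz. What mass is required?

13.8 kg

ω_n = 2πf_n = 2π × 4.01 = 25.20 rad/s.
m = k/ω_n² = 8730/25.20² = 8730/634.8 = 13.75 kg.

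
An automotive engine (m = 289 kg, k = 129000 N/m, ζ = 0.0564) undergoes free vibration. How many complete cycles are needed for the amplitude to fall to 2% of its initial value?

12 cycles

Logarithmic decrement δ = 2πζ/√(1 − ζ²) = 2π × 0.05640/√(1 − 0.00318) = 0.3549.
x_n/x₀ = e^(−nδ) ≤ 0.02; take ln: n ≥ ln(1/0.02)/δ = 3.912/0.3549 = 11.02.
So 12 complete cycles are required.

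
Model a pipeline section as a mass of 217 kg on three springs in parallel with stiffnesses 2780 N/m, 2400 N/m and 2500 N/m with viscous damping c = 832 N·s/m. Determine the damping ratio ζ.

0.322

Parallel springs add: k_eq = 2780 + 2400 + 2500 = 7680 N/m.
ω_n = √(k_eq/m) = √(7680/217) = 5.949 rad/s.
Critical damping c_c = 2√(k_eq·m) = 2√(7680 × 217) = 2582 N·s/m, so ζ = c/c_c = 832/2582 = 0.3222.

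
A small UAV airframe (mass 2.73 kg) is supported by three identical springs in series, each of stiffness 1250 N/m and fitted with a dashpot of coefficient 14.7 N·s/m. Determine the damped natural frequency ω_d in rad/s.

12.1 rad/s

Series springs: 1/k_eq = 3/1250, so k_eq = 1250/3 = 416.7 N/m.
ω_n = √(k_eq/m) = √(416.7/2.73) = 12.35 rad/s.
Critical damping c_c = 2√(k_eq·m) = 2√(416.7 × 2.73) = 67.45 N·s/m, so ζ = c/c_c = 14.7/67.45 = 0.2179.
ω_d = ω_n√(1 − ζ²) = 12.35 × √(1 − 0.0475) = 12.06 rad/s.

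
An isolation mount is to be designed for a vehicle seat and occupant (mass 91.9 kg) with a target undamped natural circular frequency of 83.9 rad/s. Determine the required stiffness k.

647000 N/m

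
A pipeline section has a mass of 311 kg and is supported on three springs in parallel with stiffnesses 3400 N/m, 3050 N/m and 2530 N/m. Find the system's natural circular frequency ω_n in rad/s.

Parallel springs add: k_eq = 3400 + 3050 + 2530 = 8980 N/m.
ω_n = √(k_eq/m) = √(8980/311) = √28.87 = 5.374 rad/s.

5.37 rad/s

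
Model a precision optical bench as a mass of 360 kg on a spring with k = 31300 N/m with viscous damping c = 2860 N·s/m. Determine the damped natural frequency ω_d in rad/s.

ω_n = √(k/m) = √(31300/360) = 9.324 rad/s.
Critical damping c_c = 2√(k·m) = 2√(31300 × 360) = 6714 N·s/m, so ζ = c/c_c = 2860/6714 = 0.4260.
ω_d = ω_n√(1 − ζ²) = 9.324 × √(1 − 0.181) = 8.436 rad/s.

8.44 rad/s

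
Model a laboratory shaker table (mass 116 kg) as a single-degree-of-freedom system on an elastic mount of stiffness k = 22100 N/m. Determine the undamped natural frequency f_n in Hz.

2.20 Hz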